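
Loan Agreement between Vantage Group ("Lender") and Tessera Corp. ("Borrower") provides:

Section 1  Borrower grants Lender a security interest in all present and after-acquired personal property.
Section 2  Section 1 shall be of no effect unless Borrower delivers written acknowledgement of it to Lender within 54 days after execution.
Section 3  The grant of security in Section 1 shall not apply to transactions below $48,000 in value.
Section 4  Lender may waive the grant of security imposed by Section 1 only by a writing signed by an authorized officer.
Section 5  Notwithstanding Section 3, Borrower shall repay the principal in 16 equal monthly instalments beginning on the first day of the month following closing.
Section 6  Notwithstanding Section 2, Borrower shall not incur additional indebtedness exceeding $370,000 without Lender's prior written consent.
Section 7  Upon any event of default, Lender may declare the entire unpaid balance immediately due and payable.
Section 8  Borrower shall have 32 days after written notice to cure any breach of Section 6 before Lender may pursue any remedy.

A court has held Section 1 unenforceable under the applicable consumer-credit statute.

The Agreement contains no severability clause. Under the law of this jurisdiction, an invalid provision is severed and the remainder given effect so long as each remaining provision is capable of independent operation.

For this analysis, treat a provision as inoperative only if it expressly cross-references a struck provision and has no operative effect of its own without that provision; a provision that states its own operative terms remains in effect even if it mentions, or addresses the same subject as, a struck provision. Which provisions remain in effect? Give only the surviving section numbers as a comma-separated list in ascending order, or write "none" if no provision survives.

5, 6, 7, 8

Section 1 is struck. Section 2 operates only by reference to Section 1, so it falls with Section 1. Section 3 has no operative effect of its own apart from Section 1 and is therefore inoperative. Section 4 merely fixes the waiver condition for Section 1; with Section 1 gone it has nothing to operate on and falls away. Although Section 6 refers to Section 2, its operative terms do not depend on Section 2, so it remains in effect. Section 5 mentions Section 3 but its own obligation stands independently of Section 3, so Section 5 is not affected. With no severability clause, the stated default rule severs what cannot stand and enforces each remaining provision that can operate on its own. That leaves Section 5, Section 6, Section 7, and Section 8 in effect.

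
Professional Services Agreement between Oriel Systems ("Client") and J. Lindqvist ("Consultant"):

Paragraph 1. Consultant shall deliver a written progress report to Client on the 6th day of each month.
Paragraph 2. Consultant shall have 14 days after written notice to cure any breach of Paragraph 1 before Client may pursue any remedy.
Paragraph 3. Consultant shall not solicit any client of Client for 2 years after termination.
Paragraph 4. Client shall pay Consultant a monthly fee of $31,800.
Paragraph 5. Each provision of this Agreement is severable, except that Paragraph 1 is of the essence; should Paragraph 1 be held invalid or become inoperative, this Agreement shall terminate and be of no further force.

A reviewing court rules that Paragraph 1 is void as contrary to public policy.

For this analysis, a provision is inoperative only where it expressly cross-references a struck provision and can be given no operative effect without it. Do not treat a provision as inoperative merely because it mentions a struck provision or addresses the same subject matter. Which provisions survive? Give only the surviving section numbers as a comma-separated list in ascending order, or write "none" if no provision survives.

none

Paragraph 1 is struck. The only function of Paragraph 2 is the cure period for breach of Paragraph 1, so it cannot stand once Paragraph 1 is removed. Paragraph 5 makes Paragraph 1 an essential term, and Paragraph 1 is the provision held invalid; under Paragraph 5, the entire Agreement is therefore void. No provision of the Agreement survives.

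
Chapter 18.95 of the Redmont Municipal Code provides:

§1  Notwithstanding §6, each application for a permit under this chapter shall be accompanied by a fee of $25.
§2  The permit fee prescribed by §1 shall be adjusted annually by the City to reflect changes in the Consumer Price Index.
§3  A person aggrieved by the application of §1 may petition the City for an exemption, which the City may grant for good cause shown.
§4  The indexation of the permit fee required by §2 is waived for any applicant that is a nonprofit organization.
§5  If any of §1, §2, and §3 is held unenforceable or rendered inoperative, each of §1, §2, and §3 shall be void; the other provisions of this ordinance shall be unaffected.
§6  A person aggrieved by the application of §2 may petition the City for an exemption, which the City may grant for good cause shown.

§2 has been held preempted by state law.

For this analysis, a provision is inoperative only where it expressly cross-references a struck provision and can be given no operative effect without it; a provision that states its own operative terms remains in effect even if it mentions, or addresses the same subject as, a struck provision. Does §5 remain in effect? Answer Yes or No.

§2 is struck. §4 operates only by reference to §2, so it falls with §2. §6 has no operative effect of its own apart from §2 and is therefore inoperative. §5 declares §1, §2, and §3 mutually dependent; since one of them has fallen, all of them are of no effect. That brings down §1 and §3 as well. The remainder continues in force under §5. Only §5 remains in effect. §5 is among the surviving provisions, so the answer is yes.

Yes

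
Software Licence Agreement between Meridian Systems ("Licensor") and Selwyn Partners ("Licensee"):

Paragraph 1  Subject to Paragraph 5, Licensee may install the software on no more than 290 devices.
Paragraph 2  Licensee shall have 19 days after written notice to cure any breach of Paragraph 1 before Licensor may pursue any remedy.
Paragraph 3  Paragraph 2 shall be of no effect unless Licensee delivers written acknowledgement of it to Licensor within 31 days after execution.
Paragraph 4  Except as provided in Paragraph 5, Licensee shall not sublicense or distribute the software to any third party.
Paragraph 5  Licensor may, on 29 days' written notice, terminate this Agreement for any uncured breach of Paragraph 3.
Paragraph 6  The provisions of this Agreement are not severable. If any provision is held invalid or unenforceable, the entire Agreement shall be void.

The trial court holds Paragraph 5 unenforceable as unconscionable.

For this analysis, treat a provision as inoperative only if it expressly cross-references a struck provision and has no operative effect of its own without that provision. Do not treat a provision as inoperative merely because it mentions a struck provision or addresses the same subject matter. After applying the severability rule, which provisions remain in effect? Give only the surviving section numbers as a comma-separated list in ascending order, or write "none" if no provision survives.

none

Paragraph 5 is struck. No other provision's operative terms depend on Paragraph 5. Paragraph 6 provides that the Agreement is not severable, so the invalidity of any one provision voids the entire Agreement. No provision of the Agreement survives.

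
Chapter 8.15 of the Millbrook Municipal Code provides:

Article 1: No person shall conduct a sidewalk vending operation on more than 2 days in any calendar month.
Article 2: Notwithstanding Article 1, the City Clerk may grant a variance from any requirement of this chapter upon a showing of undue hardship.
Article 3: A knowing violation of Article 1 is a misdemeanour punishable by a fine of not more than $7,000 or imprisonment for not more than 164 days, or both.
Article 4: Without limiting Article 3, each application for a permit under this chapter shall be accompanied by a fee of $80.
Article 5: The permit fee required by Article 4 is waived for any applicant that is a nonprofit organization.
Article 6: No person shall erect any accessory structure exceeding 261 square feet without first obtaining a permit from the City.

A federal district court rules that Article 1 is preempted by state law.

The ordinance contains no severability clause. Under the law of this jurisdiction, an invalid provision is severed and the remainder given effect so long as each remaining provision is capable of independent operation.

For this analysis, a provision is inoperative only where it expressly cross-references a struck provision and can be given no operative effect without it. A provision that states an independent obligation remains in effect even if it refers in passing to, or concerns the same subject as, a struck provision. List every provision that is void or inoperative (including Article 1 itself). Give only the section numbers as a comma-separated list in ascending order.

Article 1 is struck. Article 3 has no operative effect of its own apart from Article 1 and is therefore inoperative. Although Article 2 refers to Article 1, its operative terms do not depend on Article 1, so it remains in effect. Article 4 mentions Article 3 but its own obligation stands independently of Article 3, so Article 4 is not affected. Under the stated default rule, only provisions that cannot operate independently fall away; the rest are enforced. The provisions still in force are Article 2, Article 4, Article 5, and Article 6.

1, 3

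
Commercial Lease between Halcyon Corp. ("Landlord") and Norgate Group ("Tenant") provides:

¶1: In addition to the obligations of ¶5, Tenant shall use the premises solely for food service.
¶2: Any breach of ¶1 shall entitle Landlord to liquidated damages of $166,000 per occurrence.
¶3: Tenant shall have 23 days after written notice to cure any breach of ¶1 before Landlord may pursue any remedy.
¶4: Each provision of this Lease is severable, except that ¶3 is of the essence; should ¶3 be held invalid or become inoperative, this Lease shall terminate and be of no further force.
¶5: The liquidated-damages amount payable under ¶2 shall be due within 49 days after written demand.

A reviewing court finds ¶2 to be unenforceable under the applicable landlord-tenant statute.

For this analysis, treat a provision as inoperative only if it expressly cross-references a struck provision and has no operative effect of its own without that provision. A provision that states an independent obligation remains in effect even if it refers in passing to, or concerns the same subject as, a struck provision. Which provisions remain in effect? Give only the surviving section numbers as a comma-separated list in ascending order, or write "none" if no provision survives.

1, 3, 4

¶2 is struck. The whole of ¶5 is the payment deadline for the liquidated-damages amount, defined by reference to ¶2, so ¶5 cannot stand once ¶2 is removed. Although ¶1 refers to ¶5, its operative terms do not depend on ¶5, so it remains in effect. ¶4 makes ¶3 an essential term, but ¶3 is unaffected, so the severability proviso in ¶4 preserves the remaining provisions. ¶1, ¶3, and ¶4 remain in effect.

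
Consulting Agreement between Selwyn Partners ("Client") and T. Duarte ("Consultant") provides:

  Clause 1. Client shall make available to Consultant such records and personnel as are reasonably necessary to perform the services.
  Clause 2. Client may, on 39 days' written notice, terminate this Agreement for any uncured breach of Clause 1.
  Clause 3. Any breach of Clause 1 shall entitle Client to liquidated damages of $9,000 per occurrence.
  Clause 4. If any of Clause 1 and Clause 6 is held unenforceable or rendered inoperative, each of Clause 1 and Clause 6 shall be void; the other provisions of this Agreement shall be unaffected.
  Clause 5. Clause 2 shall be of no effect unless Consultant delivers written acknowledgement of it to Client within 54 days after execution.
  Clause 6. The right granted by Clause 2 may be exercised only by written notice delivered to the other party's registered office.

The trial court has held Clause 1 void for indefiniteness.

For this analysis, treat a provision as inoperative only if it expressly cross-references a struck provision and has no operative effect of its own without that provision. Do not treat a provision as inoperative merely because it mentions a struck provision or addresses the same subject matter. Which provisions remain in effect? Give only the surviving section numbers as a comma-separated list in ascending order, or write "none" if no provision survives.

4

Clause 1 is struck. The only function of Clause 2 is the termination right for breach of Clause 1, so it cannot stand once Clause 1 is removed. Clause 3 operates only by reference to Clause 1, so it falls with Clause 1. Clause 5 has no operative effect of its own apart from Clause 2 and is therefore inoperative. Clause 6 operates only by reference to Clause 2, so it falls with Clause 2. Clause 4 declares Clause 1 and Clause 6 mutually dependent; since one of them has fallen, all of them are of no effect. The remainder continues in force under Clause 4. Only Clause 4 remains in effect.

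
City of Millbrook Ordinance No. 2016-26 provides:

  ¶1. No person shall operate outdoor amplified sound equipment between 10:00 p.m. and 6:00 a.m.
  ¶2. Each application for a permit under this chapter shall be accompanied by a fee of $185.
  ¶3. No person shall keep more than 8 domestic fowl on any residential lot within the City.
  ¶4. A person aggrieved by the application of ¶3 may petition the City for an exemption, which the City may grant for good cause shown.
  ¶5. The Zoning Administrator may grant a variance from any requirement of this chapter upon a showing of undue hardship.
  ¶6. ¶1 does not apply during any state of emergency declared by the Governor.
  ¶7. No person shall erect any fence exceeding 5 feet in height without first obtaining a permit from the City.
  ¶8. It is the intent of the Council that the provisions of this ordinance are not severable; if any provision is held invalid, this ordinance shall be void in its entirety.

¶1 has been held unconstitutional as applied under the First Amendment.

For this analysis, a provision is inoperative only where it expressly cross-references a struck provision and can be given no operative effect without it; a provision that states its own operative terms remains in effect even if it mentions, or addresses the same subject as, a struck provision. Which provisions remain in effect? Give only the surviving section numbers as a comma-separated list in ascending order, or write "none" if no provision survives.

¶1 is struck. ¶6 has no operative effect of its own apart from ¶1 and is therefore inoperative. ¶8 provides that the ordinance is not severable, so the invalidity of any one provision voids the entire ordinance. No provision of the ordinance survives.

none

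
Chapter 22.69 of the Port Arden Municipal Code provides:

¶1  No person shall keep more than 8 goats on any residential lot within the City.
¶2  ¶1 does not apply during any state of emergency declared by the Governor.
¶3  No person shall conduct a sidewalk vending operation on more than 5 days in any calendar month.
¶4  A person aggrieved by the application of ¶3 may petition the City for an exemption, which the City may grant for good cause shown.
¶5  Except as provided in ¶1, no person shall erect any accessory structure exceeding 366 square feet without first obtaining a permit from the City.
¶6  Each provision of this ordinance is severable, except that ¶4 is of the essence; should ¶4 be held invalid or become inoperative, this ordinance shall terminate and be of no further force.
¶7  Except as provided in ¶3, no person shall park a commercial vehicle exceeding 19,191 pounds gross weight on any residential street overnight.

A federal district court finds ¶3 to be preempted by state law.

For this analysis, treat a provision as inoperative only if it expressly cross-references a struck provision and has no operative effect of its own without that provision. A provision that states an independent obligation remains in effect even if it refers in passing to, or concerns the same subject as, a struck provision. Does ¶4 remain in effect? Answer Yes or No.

No

¶3 is struck. ¶4 operates only by reference to ¶3, so it falls with ¶3. ¶6 makes ¶4 an essential term, and ¶4 has been rendered inoperative by the cascade; under ¶6, the entire ordinance is therefore void. No provision of the ordinance survives. ¶4 is among the inoperative provisions, so the answer is no.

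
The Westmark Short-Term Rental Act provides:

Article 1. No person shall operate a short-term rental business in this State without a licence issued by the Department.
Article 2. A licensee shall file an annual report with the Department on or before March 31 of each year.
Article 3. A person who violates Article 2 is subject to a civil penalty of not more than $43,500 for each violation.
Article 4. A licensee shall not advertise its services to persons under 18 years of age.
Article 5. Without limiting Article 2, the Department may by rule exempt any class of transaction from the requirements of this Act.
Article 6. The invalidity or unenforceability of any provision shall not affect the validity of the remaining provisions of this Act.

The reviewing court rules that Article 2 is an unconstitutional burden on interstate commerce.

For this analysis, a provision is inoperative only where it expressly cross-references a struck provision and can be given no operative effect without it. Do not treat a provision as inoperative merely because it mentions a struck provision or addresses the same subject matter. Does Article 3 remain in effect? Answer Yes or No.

No

Article 2 is struck. The only function of Article 3 is the civil penalty for violating Article 2, so it cannot stand once Article 2 is removed. Article 5 mentions Article 2 but its own obligation stands independently of Article 2, so Article 5 is not affected. Under the severability clause in Article 6, the remaining provisions continue in force. That leaves Article 1, Article 4, Article 5, and Article 6 in effect. Article 3 is among the inoperative provisions, so the answer is no.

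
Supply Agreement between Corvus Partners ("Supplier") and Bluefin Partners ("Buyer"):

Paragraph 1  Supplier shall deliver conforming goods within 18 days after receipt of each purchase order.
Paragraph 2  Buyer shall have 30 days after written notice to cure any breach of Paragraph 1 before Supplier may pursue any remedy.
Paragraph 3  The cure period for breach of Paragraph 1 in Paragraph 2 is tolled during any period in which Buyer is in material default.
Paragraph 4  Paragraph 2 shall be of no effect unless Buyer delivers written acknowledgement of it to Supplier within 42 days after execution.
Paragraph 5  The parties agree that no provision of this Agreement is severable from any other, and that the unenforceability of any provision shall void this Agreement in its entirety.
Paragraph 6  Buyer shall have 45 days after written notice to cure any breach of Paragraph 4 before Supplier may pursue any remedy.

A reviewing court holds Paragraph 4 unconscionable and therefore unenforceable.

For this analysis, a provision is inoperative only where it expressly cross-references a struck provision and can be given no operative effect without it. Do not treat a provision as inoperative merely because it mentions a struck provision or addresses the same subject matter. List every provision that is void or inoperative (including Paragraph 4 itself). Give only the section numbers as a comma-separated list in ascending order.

1, 2, 3, 4, 5, 6

Paragraph 4 is struck. The only function of Paragraph 6 is the cure period for breach of Paragraph 4, so it cannot stand once Paragraph 4 is removed. Paragraph 5 provides that the Agreement is not severable, so the invalidity of any one provision voids the entire Agreement. No provision of the Agreement survives.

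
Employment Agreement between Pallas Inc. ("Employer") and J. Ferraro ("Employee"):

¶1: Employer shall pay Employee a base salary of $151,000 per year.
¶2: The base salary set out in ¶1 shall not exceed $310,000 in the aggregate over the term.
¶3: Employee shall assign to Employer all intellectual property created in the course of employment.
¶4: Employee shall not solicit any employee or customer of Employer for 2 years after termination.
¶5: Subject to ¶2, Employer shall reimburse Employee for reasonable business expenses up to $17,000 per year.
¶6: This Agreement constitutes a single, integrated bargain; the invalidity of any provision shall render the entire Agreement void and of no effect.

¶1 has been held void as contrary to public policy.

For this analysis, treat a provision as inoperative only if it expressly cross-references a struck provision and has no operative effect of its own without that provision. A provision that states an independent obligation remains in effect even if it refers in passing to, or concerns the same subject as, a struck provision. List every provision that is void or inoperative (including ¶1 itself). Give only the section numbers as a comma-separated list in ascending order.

1, 2, 3, 4, 5, 6

¶1 is struck. ¶2 does nothing except set the aggregate cap on the base salary by reference to ¶1; with ¶1 gone it has no independent effect and is inoperative. ¶6 provides that the Agreement is not severable, so the invalidity of any one provision voids the entire Agreement. No provision of the Agreement survives.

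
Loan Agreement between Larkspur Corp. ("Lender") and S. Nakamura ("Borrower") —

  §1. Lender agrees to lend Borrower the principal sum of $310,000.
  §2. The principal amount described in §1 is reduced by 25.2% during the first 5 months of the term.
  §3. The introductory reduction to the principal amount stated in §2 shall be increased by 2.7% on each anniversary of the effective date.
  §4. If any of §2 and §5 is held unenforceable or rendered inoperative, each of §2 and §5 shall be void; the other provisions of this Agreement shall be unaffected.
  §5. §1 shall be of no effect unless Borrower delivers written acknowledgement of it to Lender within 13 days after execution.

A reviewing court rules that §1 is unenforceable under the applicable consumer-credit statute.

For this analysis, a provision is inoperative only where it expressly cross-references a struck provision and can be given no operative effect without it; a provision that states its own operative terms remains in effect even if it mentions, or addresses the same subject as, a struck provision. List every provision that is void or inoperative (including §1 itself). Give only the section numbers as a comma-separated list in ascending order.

1, 2, 3, 5

§1 is struck. The whole of §2 is the introductory reduction to the principal amount, defined by reference to §1, so §2 cannot stand once §1 is removed. §5 operates only by reference to §1, so it falls with §1. §3 does nothing except set the escalation of the introductory reduction to the principal amount by reference to §2; with §2 gone it has no independent effect and is inoperative. §4 declares §2 and §5 mutually dependent; since one of them has fallen, all of them are of no effect. The remainder continues in force under §4. Only §4 remains in effect.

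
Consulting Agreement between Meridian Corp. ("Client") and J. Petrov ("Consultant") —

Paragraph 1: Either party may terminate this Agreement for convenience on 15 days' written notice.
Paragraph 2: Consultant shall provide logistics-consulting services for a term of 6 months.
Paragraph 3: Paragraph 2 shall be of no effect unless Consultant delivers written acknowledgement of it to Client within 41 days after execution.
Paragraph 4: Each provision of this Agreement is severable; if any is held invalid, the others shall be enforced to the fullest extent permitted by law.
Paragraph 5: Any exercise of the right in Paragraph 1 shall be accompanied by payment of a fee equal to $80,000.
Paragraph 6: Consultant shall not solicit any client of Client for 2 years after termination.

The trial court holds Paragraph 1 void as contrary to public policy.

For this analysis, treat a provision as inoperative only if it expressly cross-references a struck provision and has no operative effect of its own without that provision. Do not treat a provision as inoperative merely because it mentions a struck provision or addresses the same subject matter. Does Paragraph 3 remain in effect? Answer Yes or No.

Paragraph 1 is struck. Paragraph 5 has no operative effect of its own apart from Paragraph 1 and is therefore inoperative. Under the severability clause in Paragraph 4, the remaining provisions continue in force. That leaves Paragraph 2, Paragraph 3, Paragraph 4, and Paragraph 6 in effect. Paragraph 3 is among the surviving provisions, so the answer is yes.

Yes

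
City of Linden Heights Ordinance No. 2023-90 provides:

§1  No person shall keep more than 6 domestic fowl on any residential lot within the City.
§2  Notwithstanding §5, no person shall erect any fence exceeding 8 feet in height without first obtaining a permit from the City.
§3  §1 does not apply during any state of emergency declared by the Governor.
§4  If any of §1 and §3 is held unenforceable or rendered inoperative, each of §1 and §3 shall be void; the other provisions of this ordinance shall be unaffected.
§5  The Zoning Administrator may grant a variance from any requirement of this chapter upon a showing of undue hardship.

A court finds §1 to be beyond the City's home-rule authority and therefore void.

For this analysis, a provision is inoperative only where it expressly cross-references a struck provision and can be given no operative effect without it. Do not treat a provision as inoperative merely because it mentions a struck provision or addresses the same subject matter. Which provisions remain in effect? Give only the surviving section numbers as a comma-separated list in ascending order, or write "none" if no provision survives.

2, 4, 5

§1 is struck. §3 operates only by reference to §1, so it falls with §1. §4 declares §1 and §3 mutually dependent; since one of them has fallen, all of them are of no effect. The remainder continues in force under §4. The provisions still in force are §2, §4, and §5.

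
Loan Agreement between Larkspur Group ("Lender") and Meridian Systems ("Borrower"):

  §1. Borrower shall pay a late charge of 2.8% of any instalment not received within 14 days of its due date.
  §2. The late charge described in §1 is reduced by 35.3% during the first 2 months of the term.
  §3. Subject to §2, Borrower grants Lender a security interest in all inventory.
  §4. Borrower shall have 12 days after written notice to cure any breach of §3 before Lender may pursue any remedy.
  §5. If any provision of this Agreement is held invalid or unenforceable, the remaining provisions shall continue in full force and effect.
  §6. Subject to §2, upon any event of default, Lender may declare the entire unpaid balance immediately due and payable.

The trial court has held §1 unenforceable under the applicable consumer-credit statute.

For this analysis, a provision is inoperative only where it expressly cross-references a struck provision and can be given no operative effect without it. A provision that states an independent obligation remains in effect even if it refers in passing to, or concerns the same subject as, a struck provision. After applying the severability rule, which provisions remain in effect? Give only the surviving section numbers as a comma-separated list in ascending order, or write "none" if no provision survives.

3, 4, 5, 6

§1 is struck. The whole of §2 is the introductory reduction to the late charge, defined by reference to §1, so §2 cannot stand once §1 is removed. Although §3 refers to §2, its operative terms do not depend on §2, so it remains in effect. §6 mentions §2 but its own obligation stands independently of §2, so §6 is not affected. Under the severability clause in §5, the remaining provisions continue in force. That leaves §3, §4, §5, and §6 in effect.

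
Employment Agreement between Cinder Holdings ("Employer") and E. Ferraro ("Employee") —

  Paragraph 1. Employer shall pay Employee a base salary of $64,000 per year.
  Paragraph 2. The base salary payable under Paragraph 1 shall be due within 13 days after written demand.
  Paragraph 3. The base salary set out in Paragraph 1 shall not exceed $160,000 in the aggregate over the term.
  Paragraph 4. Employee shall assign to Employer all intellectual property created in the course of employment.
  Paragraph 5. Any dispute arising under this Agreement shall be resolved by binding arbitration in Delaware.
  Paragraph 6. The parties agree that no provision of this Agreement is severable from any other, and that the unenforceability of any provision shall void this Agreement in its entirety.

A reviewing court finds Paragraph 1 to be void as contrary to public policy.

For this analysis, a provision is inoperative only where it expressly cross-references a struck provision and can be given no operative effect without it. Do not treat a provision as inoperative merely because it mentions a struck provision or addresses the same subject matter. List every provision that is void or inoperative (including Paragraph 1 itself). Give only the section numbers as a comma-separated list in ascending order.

Paragraph 1 is struck. The whole of Paragraph 2 is the payment deadline for the base salary, defined by reference to Paragraph 1, so Paragraph 2 cannot stand once Paragraph 1 is removed. The whole of Paragraph 3 is the aggregate cap on the base salary, defined by reference to Paragraph 1, so Paragraph 3 cannot stand once Paragraph 1 is removed. Paragraph 6 provides that the Agreement is not severable, so the invalidity of any one provision voids the entire Agreement. No provision of the Agreement survives.

1, 2, 3, 4, 5, 6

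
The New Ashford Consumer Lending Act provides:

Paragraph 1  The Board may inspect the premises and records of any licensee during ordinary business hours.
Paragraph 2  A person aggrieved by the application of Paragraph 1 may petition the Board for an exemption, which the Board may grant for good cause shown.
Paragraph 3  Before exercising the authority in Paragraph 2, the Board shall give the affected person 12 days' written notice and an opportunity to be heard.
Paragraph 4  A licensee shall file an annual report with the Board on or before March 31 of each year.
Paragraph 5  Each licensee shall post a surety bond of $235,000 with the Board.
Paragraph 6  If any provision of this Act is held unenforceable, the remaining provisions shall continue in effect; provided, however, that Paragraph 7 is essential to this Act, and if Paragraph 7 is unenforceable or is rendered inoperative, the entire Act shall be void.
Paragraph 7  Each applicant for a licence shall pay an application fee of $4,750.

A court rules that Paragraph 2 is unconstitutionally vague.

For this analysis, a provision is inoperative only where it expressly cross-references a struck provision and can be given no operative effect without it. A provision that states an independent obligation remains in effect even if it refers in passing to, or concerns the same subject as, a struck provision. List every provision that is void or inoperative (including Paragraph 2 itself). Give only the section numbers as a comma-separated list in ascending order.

2, 3

Paragraph 2 is struck. Paragraph 3 operates only by reference to Paragraph 2, so it falls with Paragraph 2. Paragraph 6 makes Paragraph 7 an essential term, but Paragraph 7 is unaffected, so the severability proviso in Paragraph 6 preserves the remaining provisions. The provisions still in force are Paragraph 1, Paragraph 4, Paragraph 5, Paragraph 6, and Paragraph 7.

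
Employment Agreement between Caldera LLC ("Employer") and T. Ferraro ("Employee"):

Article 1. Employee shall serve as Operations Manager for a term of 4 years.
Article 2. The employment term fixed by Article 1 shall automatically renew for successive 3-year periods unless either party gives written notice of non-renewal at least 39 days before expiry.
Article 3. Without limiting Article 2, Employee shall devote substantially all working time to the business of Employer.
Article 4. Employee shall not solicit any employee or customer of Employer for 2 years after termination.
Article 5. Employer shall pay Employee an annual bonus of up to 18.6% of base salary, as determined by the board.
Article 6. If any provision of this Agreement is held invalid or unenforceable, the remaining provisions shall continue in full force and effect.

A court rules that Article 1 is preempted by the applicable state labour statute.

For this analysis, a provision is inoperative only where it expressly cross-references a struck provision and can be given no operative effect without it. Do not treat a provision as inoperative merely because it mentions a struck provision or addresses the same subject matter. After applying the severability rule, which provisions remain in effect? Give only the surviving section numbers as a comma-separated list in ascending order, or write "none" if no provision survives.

Article 1 is struck. Article 2 does nothing except set the renewal of the employment term by reference to Article 1; with Article 1 gone it has no independent effect and is inoperative. Article 3 mentions Article 2 but its own obligation stands independently of Article 2, so Article 3 is not affected. Article 6 is a severability clause and preserves every provision that can still be given independent effect. The provisions still in force are Article 3, Article 4, Article 5, and Article 6.

3, 4, 5, 6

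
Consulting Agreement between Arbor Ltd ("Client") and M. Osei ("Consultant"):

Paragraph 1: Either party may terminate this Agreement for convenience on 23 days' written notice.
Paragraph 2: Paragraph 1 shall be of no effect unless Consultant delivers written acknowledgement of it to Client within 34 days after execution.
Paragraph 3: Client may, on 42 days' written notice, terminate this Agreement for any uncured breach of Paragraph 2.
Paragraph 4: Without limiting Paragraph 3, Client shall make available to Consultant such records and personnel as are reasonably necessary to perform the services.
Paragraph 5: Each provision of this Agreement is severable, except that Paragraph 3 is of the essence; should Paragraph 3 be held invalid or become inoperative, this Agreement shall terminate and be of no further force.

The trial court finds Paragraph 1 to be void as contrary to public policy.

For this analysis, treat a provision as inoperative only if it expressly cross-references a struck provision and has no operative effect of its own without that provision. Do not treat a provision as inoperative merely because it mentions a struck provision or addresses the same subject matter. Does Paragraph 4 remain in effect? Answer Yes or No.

Paragraph 1 is struck. Paragraph 2 merely fixes the acknowledgement condition for Paragraph 1; with Paragraph 1 gone it has nothing to operate on and falls away. Paragraph 3 operates only by reference to Paragraph 2, so it falls with Paragraph 2. Paragraph 5 makes Paragraph 3 an essential term, and Paragraph 3 has been rendered inoperative by the cascade; under Paragraph 5, the entire Agreement is therefore void. No provision of the Agreement survives. Paragraph 4 is among the inoperative provisions, so the answer is no.

No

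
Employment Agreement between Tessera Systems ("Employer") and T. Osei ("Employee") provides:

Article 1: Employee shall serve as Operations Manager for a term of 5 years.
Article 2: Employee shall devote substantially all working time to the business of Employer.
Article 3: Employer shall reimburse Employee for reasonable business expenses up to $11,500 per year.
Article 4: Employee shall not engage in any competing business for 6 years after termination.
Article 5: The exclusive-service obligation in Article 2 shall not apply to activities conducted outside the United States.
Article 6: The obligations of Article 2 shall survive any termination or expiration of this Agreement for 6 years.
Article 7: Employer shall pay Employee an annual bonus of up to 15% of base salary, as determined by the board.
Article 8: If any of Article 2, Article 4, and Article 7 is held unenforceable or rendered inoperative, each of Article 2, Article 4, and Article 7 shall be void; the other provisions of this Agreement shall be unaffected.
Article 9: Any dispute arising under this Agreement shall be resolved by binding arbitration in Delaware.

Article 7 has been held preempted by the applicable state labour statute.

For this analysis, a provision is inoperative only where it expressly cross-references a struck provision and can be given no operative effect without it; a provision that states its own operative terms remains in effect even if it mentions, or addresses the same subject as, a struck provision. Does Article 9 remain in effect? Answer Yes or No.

Yes

Article 7 is struck. No other provision's operative terms depend on Article 7. Article 8 declares Article 2, Article 4, and Article 7 mutually dependent; since one of them has fallen, all of them are of no effect. That brings down Article 2 and Article 4 as well. Article 5 and Article 6 in turn depend solely on a provision now struck and likewise fall. The remainder continues in force under Article 8. That leaves Article 1, Article 3, Article 8, and Article 9 in effect. Article 9 is among the surviving provisions, so the answer is yes.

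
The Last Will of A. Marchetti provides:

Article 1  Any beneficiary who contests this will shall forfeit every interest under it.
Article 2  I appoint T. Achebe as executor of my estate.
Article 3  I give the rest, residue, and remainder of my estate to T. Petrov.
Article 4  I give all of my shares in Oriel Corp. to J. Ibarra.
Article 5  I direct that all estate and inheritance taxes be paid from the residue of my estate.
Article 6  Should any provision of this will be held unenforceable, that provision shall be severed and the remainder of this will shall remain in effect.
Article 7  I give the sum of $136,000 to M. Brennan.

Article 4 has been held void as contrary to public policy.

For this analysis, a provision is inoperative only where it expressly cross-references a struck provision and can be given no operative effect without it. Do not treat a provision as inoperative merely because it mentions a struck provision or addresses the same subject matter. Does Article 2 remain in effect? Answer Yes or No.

Yes

Article 4 is struck. Nothing else in the will is defined by reference to Article 4. Article 6 is a severability clause and preserves every provision that can still be given independent effect. Article 1, Article 2, Article 3, Article 5, Article 6, and Article 7 remain in effect. Article 2 is among the surviving provisions, so the answer is yes.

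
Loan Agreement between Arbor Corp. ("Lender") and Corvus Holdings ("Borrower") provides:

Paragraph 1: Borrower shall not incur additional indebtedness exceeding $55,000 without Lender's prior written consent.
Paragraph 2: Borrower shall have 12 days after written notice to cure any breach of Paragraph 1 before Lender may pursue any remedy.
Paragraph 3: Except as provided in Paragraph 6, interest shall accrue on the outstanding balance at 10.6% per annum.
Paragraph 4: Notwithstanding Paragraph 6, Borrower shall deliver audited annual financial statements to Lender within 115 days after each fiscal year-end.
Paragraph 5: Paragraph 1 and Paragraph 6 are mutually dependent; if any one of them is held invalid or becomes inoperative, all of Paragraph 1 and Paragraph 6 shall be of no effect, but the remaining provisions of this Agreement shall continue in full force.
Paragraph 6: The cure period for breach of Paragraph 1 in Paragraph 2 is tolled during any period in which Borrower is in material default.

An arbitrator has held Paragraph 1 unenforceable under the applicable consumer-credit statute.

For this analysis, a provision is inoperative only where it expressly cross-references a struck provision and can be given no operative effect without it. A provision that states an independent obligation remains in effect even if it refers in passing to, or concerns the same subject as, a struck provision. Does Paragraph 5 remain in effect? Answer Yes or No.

Yes

Paragraph 1 is struck. Paragraph 2 has no operative effect of its own apart from Paragraph 1 and is therefore inoperative. Paragraph 6 operates only by reference to Paragraph 2, so it falls with Paragraph 2. Although Paragraph 4 refers to Paragraph 6, its operative terms do not depend on Paragraph 6, so it remains in effect. Paragraph 3 mentions Paragraph 6 but its own obligation stands independently of Paragraph 6, so Paragraph 3 is not affected. Paragraph 5 declares Paragraph 1 and Paragraph 6 mutually dependent; since one of them has fallen, all of them are of no effect. The remainder continues in force under Paragraph 5. Paragraph 3, Paragraph 4, and Paragraph 5 remain in effect. Paragraph 5 is among the surviving provisions, so the answer is yes.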